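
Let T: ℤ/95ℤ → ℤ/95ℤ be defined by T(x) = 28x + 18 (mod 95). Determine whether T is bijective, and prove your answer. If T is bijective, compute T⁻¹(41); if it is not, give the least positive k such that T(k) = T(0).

Suppose T(u) = T(v) in ℤ/95ℤ. Then 28u + 18 ≡ 28v + 18 (mod 95), therefore 28(u − v) ≡ 0 (mod 95).
Since gcd(28, 95) = 1, 28 is invertible modulo 95, hence u − v ≡ 0 (mod 95), i.e. u = v.
We now compute 28⁻¹ mod 95 explicitly. Euclid's algorithm: 95 = 3·28 + 11, 28 = 2·11 + 6, 11 = 1·6 + 5, 6 = 1·5 + 1; back-substituting gives 1 = 17·28 − 5·95, so 28⁻¹ ≡ 17 (mod 95).
Then y ↦ 17(y − 18) is a two-sided inverse to T, so every y ∈ ℤ/95ℤ has a preimage.
So T is bijective.
Since T is bijective, we find T⁻¹(41): we need 28x ≡ 41 − 18 ≡ 23 (mod 95). Using 28⁻¹ = 17: x ≡ 17·23 = 391 = 4·95 + 11, so x = 11.
Check: T(11) = 28·11 + 18 = 326 = 3·95 + 41 ≡ 41 (mod 95).

11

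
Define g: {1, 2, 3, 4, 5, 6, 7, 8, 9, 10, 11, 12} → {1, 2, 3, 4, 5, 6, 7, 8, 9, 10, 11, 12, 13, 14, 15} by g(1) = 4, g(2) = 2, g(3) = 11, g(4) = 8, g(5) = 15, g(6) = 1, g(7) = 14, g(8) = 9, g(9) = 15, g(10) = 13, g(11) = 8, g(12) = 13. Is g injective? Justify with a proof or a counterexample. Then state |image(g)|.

9

g(5) = 15 = g(9) with 5 ≠ 9, so g is not injective.
The image of g is {1, 2, 4, 8, 9, 11, 13, 14, 15}, which has 9 elements.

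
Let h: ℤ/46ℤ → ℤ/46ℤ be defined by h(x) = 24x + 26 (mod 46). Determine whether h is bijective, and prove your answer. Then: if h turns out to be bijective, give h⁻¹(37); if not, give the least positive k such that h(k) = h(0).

23

We have gcd(24, 46) = 2 > 1. Taking u = 0 and v = 23: h(0) = 26 and h(23) = 24·23 + 26 = 578 ≡ 26 (mod 46).
So h(0) = h(23) while 0 ≠ 23, thus h is not injective, hence not bijective.
Since h is not bijective, we find the least positive k with h(k) = h(0): this means 24k ≡ 0 (mod 46), i.e. 46 ∣ 24k. Since gcd(24, 46) = 2, dividing through by 2 this holds exactly when 23 ∣ 12k, and as gcd(12, 23) = 1, exactly when 23 ∣ k.
The smallest positive such k is 23.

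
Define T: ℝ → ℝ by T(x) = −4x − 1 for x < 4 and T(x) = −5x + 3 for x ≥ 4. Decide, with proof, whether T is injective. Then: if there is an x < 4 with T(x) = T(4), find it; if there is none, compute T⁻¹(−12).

11/4

Both pieces are strictly decreasing (slopes −4 and −5), so each is injective on its own interval.
The left piece maps (−∞, 4) onto (−17, ∞); the right piece maps [4, ∞) onto (−∞, −17].
These images are disjoint, so no value is attained by both pieces. Hence T is injective.
Because the two images are disjoint, no x < 4 has T(x) = T(4), so we compute T⁻¹(−12): −12 lies in (−17, ∞), so solve −4x − 1 = −12: x = (−12 + 1)/(−4) = 11/4.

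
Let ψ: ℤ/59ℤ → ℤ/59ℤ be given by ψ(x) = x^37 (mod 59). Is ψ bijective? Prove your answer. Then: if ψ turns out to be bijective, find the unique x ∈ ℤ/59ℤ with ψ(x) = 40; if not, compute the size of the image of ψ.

34

Since 59 is prime, the nonzero elements of ℤ/59ℤ form a cyclic group of order 58.
As gcd(37, 58) = 1, raising to the 37th power is a bijection on this group: if a^37 ≡ b^37 then (ab^{−1})^37 = 1, and the only element of order dividing gcd(37, 58) = 1 is 1, so a = b.
With ψ(0) = 0 this makes ψ injective on all of ℤ/59ℤ, hence bijective (finite equal-size domain and codomain). In particular ψ is bijective.
Since ψ is bijective, we find the preimage of 40. The inverse of x ↦ x^37 on (ℤ/59ℤ)^× is x ↦ x^11, because 37·11 = 407 = 7·58 + 1 ≡ 1 (mod 58) and x^{58} = 1 for x ≠ 0 (Fermat). So ψ⁻¹(40) = 40^11 mod 59.
Repeated squaring mod 59: 40^1 ≡ 40, 40^2 ≡ 40² = 1600 ≡ 7, 40^4 ≡ 7² = 49, 40^8 ≡ 49² = 2401 ≡ 41. Since 11 = 8 + 2 + 1, 40^11 ≡ 41·7·40: 41·7 = 287 ≡ 51, then 51·40 = 2040 ≡ 34. So 40^11 ≡ 34 (mod 59).
Hence ψ⁻¹(40) = 34.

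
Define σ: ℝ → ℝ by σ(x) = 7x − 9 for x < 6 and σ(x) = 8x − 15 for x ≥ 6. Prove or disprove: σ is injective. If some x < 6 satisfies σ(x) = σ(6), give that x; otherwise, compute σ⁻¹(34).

Both pieces are strictly increasing (slopes 7 and 8), so each is injective on its own interval.
The left piece maps (−∞, 6) onto (−∞, 33); the right piece maps [6, ∞) onto [33, ∞).
These images are disjoint, so no value is attained by both pieces. Hence σ is injective.
Because the two images are disjoint, no x < 6 has σ(x) = σ(6), so we compute σ⁻¹(34): 34 lies in [33, ∞), so solve 8x − 15 = 34: x = (34 + 15)/8 = 49/8.

49/8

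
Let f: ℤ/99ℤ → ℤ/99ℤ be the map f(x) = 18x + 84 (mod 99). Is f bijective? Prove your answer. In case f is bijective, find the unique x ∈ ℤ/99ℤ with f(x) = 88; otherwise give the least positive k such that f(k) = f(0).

11

By definition, injectivity means: for all x_1, x_2 in the domain, f(x_1) = f(x_2) implies x_1 = x_2.
We have gcd(18, 99) = 9 > 1. Taking x_1 = 0 and x_2 = 11: f(0) = 84 and f(11) = 18·11 + 84 = 282 ≡ 84 (mod 99).
So f(0) = f(11) while 0 ≠ 11, thus f is not injective, hence not bijective.
Since f is not bijective, we find the least positive k with f(k) = f(0): this means 18k ≡ 0 (mod 99), i.e. 99 ∣ 18k. Since gcd(18, 99) = 9, dividing through by 9 this holds exactly when 11 ∣ 2k, and as gcd(2, 11) = 1, exactly when 11 ∣ k.
The smallest positive such k is 11.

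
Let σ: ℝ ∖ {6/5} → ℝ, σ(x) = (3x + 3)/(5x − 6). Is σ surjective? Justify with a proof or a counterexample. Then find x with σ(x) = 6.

If σ(x) = 3/5, cross-multiplying gives 5(3x + 3) = 3(5x − 6), which simplifies to 15 = −18 — false.  So 3/5 has no preimage and σ is not surjective.
Solving σ(x) = 6: cross-multiplying gives 3x + 3 = 6(5x − 6), which rearranges to −27x = −39, so x = 13/9.

13/9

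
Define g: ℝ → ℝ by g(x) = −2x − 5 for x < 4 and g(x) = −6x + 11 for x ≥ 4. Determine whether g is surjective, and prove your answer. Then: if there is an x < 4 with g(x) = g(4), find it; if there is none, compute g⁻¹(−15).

Both pieces are strictly decreasing (slopes −2 and −6), so each is injective on its own interval.
The left piece maps (−∞, 4) onto (−13, ∞); the right piece maps [4, ∞) onto (−∞, −13].
These images together cover ℝ, so g is surjective.
Because the two images are disjoint, no x < 4 has g(x) = g(4), so we compute g⁻¹(−15): −15 lies in (−∞, −13], so solve −6x + 11 = −15: x = (−15 − 11)/(−6) = 13/3.

13/3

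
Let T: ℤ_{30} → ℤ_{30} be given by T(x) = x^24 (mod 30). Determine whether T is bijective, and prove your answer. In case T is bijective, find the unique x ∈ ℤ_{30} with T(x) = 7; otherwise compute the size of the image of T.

8

T(2): Repeated squaring mod 30: 2^1 ≡ 2, 2^2 ≡ 2² = 4, 2^4 ≡ 4² = 16, 2^8 ≡ 16² = 256 ≡ 16, 2^16 ≡ 16² = 256 ≡ 16. Since 24 = 16 + 8, 2^24 ≡ 16·16: 16·16 = 256 ≡ 16. So 2^24 ≡ 16 (mod 30).
T(4): Repeated squaring mod 30: 4^1 ≡ 4, 4^2 ≡ 4² = 16, 4^4 ≡ 16² = 256 ≡ 16, 4^8 ≡ 16² = 256 ≡ 16, 4^16 ≡ 16² = 256 ≡ 16. Since 24 = 16 + 8, 4^24 ≡ 16·16: 16·16 = 256 ≡ 16. So 4^24 ≡ 16 (mod 30).
So T(2) = T(4) = 16 while 2 ≠ 4, so T is not injective, hence not bijective.
Since T is not bijective, we determine |image(T)|. Computing x^24 mod 30 for each x (by repeated squaring, reducing mod 30 at every step), the values T(0), T(1), …, T(29) are: 0, 1, 16, 21, 16, 25, 6, 1, 16, 21, 10, 1, 6, 1, 16, 15, 16, 1, 6, 1, 10, 21, 16, 1, 6, 25, 16, 21, 16, 1.
The distinct values are {0, 1, 6, 10, 15, 16, 21, 25}; there are 8 of them.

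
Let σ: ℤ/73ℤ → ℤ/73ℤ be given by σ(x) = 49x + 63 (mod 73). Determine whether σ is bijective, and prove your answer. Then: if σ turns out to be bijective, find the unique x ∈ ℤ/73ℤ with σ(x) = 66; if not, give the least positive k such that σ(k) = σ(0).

If σ(a) = σ(b), then 49a ≡ 49b (mod 73). Because gcd(49, 73) = 1, we may cancel 49 to get a ≡ b (mod 73).
We now compute 49⁻¹ mod 73 explicitly. Euclid's algorithm: 73 = 1·49 + 24, 49 = 2·24 + 1; back-substituting gives 1 = 3·49 − 2·73, so 49⁻¹ ≡ 3 (mod 73).
Then y ↦ 3(y − 63) is a two-sided inverse to σ, so every y ∈ ℤ/73ℤ has a preimage.
Thus σ is bijective.
Since σ is bijective, we compute σ⁻¹(66): solve 49x + 63 ≡ 66 (mod 73), i.e. 49x ≡ 3 (mod 73).
Multiplying by 49⁻¹ = 3 gives x ≡ 3·3 = 9 ≡ 9 (mod 73).
Check: σ(9) = 49·9 + 63 = 504 = 6·73 + 66 ≡ 66 (mod 73).

9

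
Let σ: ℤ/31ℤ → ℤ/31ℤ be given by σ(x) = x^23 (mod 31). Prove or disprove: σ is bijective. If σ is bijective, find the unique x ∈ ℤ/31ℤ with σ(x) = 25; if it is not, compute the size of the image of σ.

5

Since 31 is prime, the nonzero elements of ℤ/31ℤ form a cyclic group of order 30.
As gcd(23, 30) = 1, raising to the 23rd power is a bijection on this group: if x_1^23 ≡ x_2^23 then (x_1x_2^{−1})^23 = 1, and the only element of order dividing gcd(23, 30) = 1 is 1, so x_1 = x_2.
With σ(0) = 0 this makes σ injective on all of ℤ/31ℤ, hence bijective (finite equal-size domain and codomain). In particular σ is bijective.
Since σ is bijective, we find the preimage of 25. The inverse of x ↦ x^23 on (ℤ/31ℤ)^× is x ↦ x^17, because 23·17 = 391 = 13·30 + 1 ≡ 1 (mod 30) and x^{30} = 1 for x ≠ 0 (Fermat). So σ⁻¹(25) = 25^17 mod 31.
Repeated squaring mod 31: 25^1 ≡ 25, 25^2 ≡ 25² = 625 ≡ 5, 25^4 ≡ 5² = 25, 25^8 ≡ 25² = 625 ≡ 5, 25^16 ≡ 5² = 25. Since 17 = 16 + 1, 25^17 ≡ 25·25: 25·25 = 625 ≡ 5. So 25^17 ≡ 5 (mod 31).
Hence σ⁻¹(25) = 5.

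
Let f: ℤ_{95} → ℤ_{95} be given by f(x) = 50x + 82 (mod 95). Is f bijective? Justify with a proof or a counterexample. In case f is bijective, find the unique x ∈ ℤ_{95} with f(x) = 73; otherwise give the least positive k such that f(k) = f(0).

We have gcd(50, 95) = 5 > 1. Taking a = 0 and b = 19: f(0) = 82 and f(19) = 50·19 + 82 = 1032 ≡ 82 (mod 95).
So f(0) = f(19) while 0 ≠ 19, therefore f is not injective, hence not bijective.
Since f is not bijective, we find the least positive k with f(k) = f(0): this means 50k ≡ 0 (mod 95), i.e. 95 ∣ 50k. Since gcd(50, 95) = 5, dividing through by 5 this holds exactly when 19 ∣ 10k, and as gcd(10, 19) = 1, exactly when 19 ∣ k.
The smallest positive such k is 19.

19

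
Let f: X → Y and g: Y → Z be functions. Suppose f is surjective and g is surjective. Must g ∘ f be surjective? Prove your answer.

Let c ∈ Z. Since g is surjective, there is b ∈ Y with g(b) = c. Since f is surjective, there is a ∈ X with f(a) = b.
Then (g ∘ f)(a) = g(b) = c. Therefore g ∘ f is surjective.

surjective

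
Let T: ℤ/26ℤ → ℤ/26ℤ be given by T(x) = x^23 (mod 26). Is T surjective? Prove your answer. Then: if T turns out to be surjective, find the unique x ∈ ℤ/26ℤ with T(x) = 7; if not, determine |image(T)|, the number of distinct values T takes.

15

Computing x^23 mod 26 for each x (by repeated squaring, reducing mod 26 at every step), the values T(0), T(1), …, T(25) are: 0, 1, 20, 9, 10, 21, 24, 15, 18, 3, 4, 19, 12, 13, 14, 7, 22, 23, 8, 11, 2, 5, 16, 17, 6, 25.
Every element of ℤ/26ℤ appears exactly once in this list, so T is a bijection, and in particular surjective.
Since T is surjective, we read off the preimage of 7 from the same table: T(15) = 7, so T⁻¹(7) = 15.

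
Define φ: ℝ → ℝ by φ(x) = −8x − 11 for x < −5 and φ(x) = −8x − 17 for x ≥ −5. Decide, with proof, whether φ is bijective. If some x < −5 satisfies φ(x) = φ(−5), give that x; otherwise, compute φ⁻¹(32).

Both pieces are strictly decreasing (slopes −8 and −8), so each is injective on its own interval.
The left piece maps (−∞, −5) onto (29, ∞); the right piece maps [−5, ∞) onto (−∞, 23].
The images leave a gap (29 has no preimage), so φ is not surjective, hence not bijective.
Because the two images are disjoint, no x < −5 has φ(x) = φ(−5), so we compute φ⁻¹(32): 32 lies in (29, ∞), so solve −8x − 11 = 32: x = (32 + 11)/(−8) = −43/8.

-43/8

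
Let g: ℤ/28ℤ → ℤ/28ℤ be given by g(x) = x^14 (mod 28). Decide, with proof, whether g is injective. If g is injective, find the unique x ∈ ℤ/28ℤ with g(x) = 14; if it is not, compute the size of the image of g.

8

g(6): Repeated squaring mod 28: 6^1 ≡ 6, 6^2 ≡ 6² = 36 ≡ 8, 6^4 ≡ 8² = 64 ≡ 8, 6^8 ≡ 8² = 64 ≡ 8. Since 14 = 8 + 4 + 2, 6^14 ≡ 8·8·8: 8·8 = 64 ≡ 8, then 8·8 = 64 ≡ 8. So 6^14 ≡ 8 (mod 28).
g(8): Repeated squaring mod 28: 8^1 ≡ 8, 8^2 ≡ 8² = 64 ≡ 8, 8^4 ≡ 8² = 64 ≡ 8, 8^8 ≡ 8² = 64 ≡ 8. Since 14 = 8 + 4 + 2, 8^14 ≡ 8·8·8: 8·8 = 64 ≡ 8, then 8·8 = 64 ≡ 8. So 8^14 ≡ 8 (mod 28).
So g(6) = g(8) = 8 while 6 ≠ 8, therefore g is not injective.
Since g is not injective, we determine |image(g)|. Computing x^14 mod 28 for each x (by repeated squaring, reducing mod 28 at every step), the values g(0), g(1), …, g(27) are: 0, 1, 4, 9, 16, 25, 8, 21, 8, 25, 16, 9, 4, 1, 0, 1, 4, 9, 16, 25, 8, 21, 8, 25, 16, 9, 4, 1.
The distinct values are {0, 1, 4, 8, 9, 16, 21, 25}; there are 8 of them.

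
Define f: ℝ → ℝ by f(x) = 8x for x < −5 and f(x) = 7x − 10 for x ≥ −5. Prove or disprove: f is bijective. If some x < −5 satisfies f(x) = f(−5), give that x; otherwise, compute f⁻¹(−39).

Both pieces are strictly increasing (slopes 8 and 7), so each is injective on its own interval.
The left piece maps (−∞, −5) onto (−∞, −40); the right piece maps [−5, ∞) onto [−45, ∞).
These images overlap. In particular f(−5) = −45 (right piece), and solving 8x = −45 on the left piece gives x = −45/8 < −5.
So f(−45/8) = f(−5) with −45/8 ≠ −5, and f is not injective, hence not bijective. This x = −45/8 is the requested value below −5.

-45/8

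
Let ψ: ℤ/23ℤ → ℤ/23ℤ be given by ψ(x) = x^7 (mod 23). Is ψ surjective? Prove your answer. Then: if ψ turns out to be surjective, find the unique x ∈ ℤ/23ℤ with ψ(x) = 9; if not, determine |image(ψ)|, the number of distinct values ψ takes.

13

Since 23 is prime, the nonzero elements of ℤ/23ℤ form a cyclic group of order 22.
As gcd(7, 22) = 1, raising to the 7th power is a bijection on this group: if a^7 ≡ b^7 then (ab^{−1})^7 = 1, and the only element of order dividing gcd(7, 22) = 1 is 1, so a = b.
With ψ(0) = 0 this makes ψ injective on all of ℤ/23ℤ, hence bijective (finite equal-size domain and codomain). In particular ψ is surjective.
Since ψ is surjective, we find the preimage of 9. The inverse of x ↦ x^7 on (ℤ/23ℤ)^× is x ↦ x^19, because 7·19 = 133 = 6·22 + 1 ≡ 1 (mod 22) and x^{22} = 1 for x ≠ 0 (Fermat). So ψ⁻¹(9) = 9^19 mod 23.
Repeated squaring mod 23: 9^1 ≡ 9, 9^2 ≡ 9² = 81 ≡ 12, 9^4 ≡ 12² = 144 ≡ 6, 9^8 ≡ 6² = 36 ≡ 13, 9^16 ≡ 13² = 169 ≡ 8. Since 19 = 16 + 2 + 1, 9^19 ≡ 8·12·9: 8·12 = 96 ≡ 4, then 4·9 = 36 ≡ 13. So 9^19 ≡ 13 (mod 23).
Hence ψ⁻¹(9) = 13.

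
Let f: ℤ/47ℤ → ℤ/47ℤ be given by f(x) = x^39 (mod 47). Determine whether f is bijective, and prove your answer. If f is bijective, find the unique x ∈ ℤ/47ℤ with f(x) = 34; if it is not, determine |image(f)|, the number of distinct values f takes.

24

Since 47 is prime, the nonzero elements of ℤ/47ℤ form a cyclic group of order 46.
As gcd(39, 46) = 1, raising to the 39th power is a bijection on this group: if x_1^39 ≡ x_2^39 then (x_1x_2^{−1})^39 = 1, and the only element of order dividing gcd(39, 46) = 1 is 1, so x_1 = x_2.
With f(0) = 0 this makes f injective on all of ℤ/47ℤ, hence bijective (finite equal-size domain and codomain). In particular f is bijective.
Since f is bijective, we find the preimage of 34. The inverse of x ↦ x^39 on (ℤ/47ℤ)^× is x ↦ x^13, because 39·13 = 507 = 11·46 + 1 ≡ 1 (mod 46) and x^{46} = 1 for x ≠ 0 (Fermat). So f⁻¹(34) = 34^13 mod 47.
Repeated squaring mod 47: 34^1 ≡ 34, 34^2 ≡ 34² = 1156 ≡ 28, 34^4 ≡ 28² = 784 ≡ 32, 34^8 ≡ 32² = 1024 ≡ 37. Since 13 = 8 + 4 + 1, 34^13 ≡ 37·32·34: 37·32 = 1184 ≡ 9, then 9·34 = 306 ≡ 24. So 34^13 ≡ 24 (mod 47).
Hence f⁻¹(34) = 24.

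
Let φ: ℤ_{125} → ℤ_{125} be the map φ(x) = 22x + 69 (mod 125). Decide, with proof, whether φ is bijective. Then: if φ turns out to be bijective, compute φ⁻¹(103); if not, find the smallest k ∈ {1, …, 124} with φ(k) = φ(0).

If φ(a) = φ(b), then 22a ≡ 22b (mod 125). Because gcd(22, 125) = 1, we may cancel 22 to get a ≡ b (mod 125).
We now compute 22⁻¹ mod 125 explicitly. Euclid's algorithm: 125 = 5·22 + 15, 22 = 1·15 + 7, 15 = 2·7 + 1; back-substituting gives 1 = 108·22 − 19·125, so 22⁻¹ ≡ 108 (mod 125).
For any y ∈ ℤ_{125}, x = 108(y − 69) mod 125 satisfies φ(x) = 22·108(y − 69) + 69 ≡ y (since 22·108 ≡ 1 mod 125). So every y has a preimage.
Thus φ is bijective.
Since φ is bijective, we compute φ⁻¹(103): solve 22x + 69 ≡ 103 (mod 125), i.e. 22x ≡ 34 (mod 125).
Multiplying by 22⁻¹ = 108 gives x ≡ 108·34 = 3672 = 29·125 + 47 ≡ 47 (mod 125).
Check: φ(47) = 22·47 + 69 = 1103 = 8·125 + 103 ≡ 103 (mod 125).

47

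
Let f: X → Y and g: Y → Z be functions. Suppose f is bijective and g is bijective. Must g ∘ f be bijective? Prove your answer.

bijective

Injectivity: if g(f(s)) = g(f(t)) then f(s) = f(t) (g injective) so s = t (f injective).
Surjectivity: for c ∈ Z pick b with g(b) = c, then a with f(a) = b; then (g ∘ f)(a) = c.
Therefore g ∘ f is bijective.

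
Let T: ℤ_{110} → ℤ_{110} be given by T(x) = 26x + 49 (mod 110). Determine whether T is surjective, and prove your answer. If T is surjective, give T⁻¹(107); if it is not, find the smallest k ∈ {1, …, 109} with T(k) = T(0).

55

Since gcd(26, 110) = 2, we have 26x ≡ 0 (mod 2) for all x, so T(x) ≡ 1 (mod 2).
But 0 ≢ 1 (mod 2), so 0 ∈ ℤ_{110} has no preimage. Therefore T is not surjective.
Since T is not surjective, we find the least positive k with T(k) = T(0): this means 26k ≡ 0 (mod 110), i.e. 110 ∣ 26k. Since gcd(26, 110) = 2, dividing through by 2 this holds exactly when 55 ∣ 13k, and as gcd(13, 55) = 1, exactly when 55 ∣ k.
The smallest positive such k is 55.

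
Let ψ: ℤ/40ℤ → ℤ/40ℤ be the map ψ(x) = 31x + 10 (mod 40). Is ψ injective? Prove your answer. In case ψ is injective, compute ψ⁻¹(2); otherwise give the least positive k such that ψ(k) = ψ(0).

32

Suppose ψ(s) = ψ(t) in ℤ/40ℤ. Then 31s + 10 ≡ 31t + 10 (mod 40), hence 31(s − t) ≡ 0 (mod 40).
Since gcd(31, 40) = 1, 31 is invertible modulo 40, therefore s − t ≡ 0 (mod 40), i.e. s = t.
So ψ is injective.
We now compute 31⁻¹ mod 40 explicitly. Euclid's algorithm: 40 = 1·31 + 9, 31 = 3·9 + 4, 9 = 2·4 + 1; back-substituting gives 1 = 31·31 − 24·40, so 31⁻¹ ≡ 31 (mod 40).
Since ψ is injective, we compute ψ⁻¹(2): solve 31x + 10 ≡ 2 (mod 40), i.e. 31x ≡ 32 (mod 40).
Multiplying by 31⁻¹ = 31 gives x ≡ 31·32 = 992 = 24·40 + 32 ≡ 32 (mod 40).
Check: ψ(32) = 31·32 + 10 = 1002 = 25·40 + 2 ≡ 2 (mod 40).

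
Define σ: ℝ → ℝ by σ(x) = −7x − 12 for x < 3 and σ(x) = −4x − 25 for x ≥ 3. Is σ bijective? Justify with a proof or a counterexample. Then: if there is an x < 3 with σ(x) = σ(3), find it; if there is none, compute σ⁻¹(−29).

Both pieces are strictly decreasing (slopes −7 and −4), so each is injective on its own interval.
The left piece maps (−∞, 3) onto (−33, ∞); the right piece maps [3, ∞) onto (−∞, −37].
The images leave a gap (−33 has no preimage), so σ is not surjective, hence not bijective.
Because the two images are disjoint, no x < 3 has σ(x) = σ(3), so we compute σ⁻¹(−29): −29 lies in (−33, ∞), so solve −7x − 12 = −29: x = (−29 + 12)/(−7) = 17/7.

17/7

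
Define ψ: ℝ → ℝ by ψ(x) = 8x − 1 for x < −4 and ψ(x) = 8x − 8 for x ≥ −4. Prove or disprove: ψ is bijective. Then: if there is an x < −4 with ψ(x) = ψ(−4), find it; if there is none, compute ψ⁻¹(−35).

-39/8

Both pieces are strictly increasing (slopes 8 and 8), so each is injective on its own interval.
The left piece maps (−∞, −4) onto (−∞, −33); the right piece maps [−4, ∞) onto [−40, ∞).
These images overlap. In particular ψ(−4) = −40 (right piece), and solving 8x − 1 = −40 on the left piece gives x = −39/8 < −4.
So ψ(−39/8) = ψ(−4) with −39/8 ≠ −4, and ψ is not injective, hence not bijective. This x = −39/8 is the requested value below −4.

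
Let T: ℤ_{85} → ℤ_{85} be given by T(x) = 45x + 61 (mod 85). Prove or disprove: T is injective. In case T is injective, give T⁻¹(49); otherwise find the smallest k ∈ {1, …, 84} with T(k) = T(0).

17

We have gcd(45, 85) = 5 > 1. Taking a = 0 and b = 17: T(0) = 61 and T(17) = 45·17 + 61 = 826 ≡ 61 (mod 85).
So T(0) = T(17) while 0 ≠ 17, hence T is not injective.
Since T is not injective, we find the least positive k with T(k) = T(0): this means 45k ≡ 0 (mod 85), i.e. 85 ∣ 45k. Since gcd(45, 85) = 5, dividing through by 5 this holds exactly when 17 ∣ 9k, and as gcd(9, 17) = 1, exactly when 17 ∣ k.
The smallest positive such k is 17.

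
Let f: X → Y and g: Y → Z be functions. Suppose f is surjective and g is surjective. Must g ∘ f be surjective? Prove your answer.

Let c ∈ Z. Since g is surjective, there is b ∈ Y with g(b) = c. Since f is surjective, there is a ∈ X with f(a) = b.
Then (g ∘ f)(a) = g(b) = c. So g ∘ f is surjective.

surjective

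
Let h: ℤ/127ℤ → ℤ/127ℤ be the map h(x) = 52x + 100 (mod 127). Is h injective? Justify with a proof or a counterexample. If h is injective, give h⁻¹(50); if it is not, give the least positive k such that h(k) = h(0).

43

By definition, injectivity means: for all u, v in the domain, h(u) = h(v) implies u = v.
Suppose h(u) = h(v) in ℤ/127ℤ. Then 52u + 100 ≡ 52v + 100 (mod 127), therefore 52(u − v) ≡ 0 (mod 127).
Since gcd(52, 127) = 1, 52 is invertible modulo 127, hence u − v ≡ 0 (mod 127), i.e. u = v.
Thus h is injective.
We now compute 52⁻¹ mod 127 explicitly. Euclid's algorithm: 127 = 2·52 + 23, 52 = 2·23 + 6, 23 = 3·6 + 5, 6 = 1·5 + 1; back-substituting gives 1 = 22·52 − 9·127, so 52⁻¹ ≡ 22 (mod 127).
Since h is injective, we find h⁻¹(50): we need 52x ≡ 50 − 100 ≡ 77 (mod 127). Using 52⁻¹ = 22: x ≡ 22·77 = 1694 = 13·127 + 43, so x = 43.
Check: h(43) = 52·43 + 100 = 2336 = 18·127 + 50 ≡ 50 (mod 127).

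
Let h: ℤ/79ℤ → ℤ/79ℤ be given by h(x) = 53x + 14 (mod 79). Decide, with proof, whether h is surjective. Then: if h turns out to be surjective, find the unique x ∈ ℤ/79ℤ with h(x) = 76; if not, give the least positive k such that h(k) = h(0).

28

By definition, surjectivity means every element of the codomain has a preimage under h.
Since gcd(53, 79) = 1, 53 is invertible modulo 79. Euclid's algorithm: 79 = 1·53 + 26, 53 = 2·26 + 1; back-substituting gives 1 = 3·53 − 2·79, so 53⁻¹ ≡ 3 (mod 79).
Then y ↦ 3(y − 14) is a two-sided inverse to h, so every y ∈ ℤ/79ℤ has a preimage.
Therefore h is surjective.
Since h is surjective, we find h⁻¹(76): we need 53x ≡ 76 − 14 ≡ 62 (mod 79). Using 53⁻¹ = 3: x ≡ 3·62 = 186 = 2·79 + 28, so x = 28.
Check: h(28) = 53·28 + 14 = 1498 = 18·79 + 76 ≡ 76 (mod 79).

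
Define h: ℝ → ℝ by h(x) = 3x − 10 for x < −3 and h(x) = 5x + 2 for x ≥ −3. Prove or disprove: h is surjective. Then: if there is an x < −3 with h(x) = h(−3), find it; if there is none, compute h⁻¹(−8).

-2

Both pieces are strictly increasing (slopes 3 and 5), so each is injective on its own interval.
The left piece maps (−∞, −3) onto (−∞, −19); the right piece maps [−3, ∞) onto [−13, ∞).
The union (−∞, −19) ∪ [−13, ∞) omits the interval between −19 and −13; in particular −19 has no preimage. So h is not surjective.
Because the two images are disjoint, no x < −3 has h(x) = h(−3), so we compute h⁻¹(−8): −8 lies in [−13, ∞), so solve 5x + 2 = −8: x = (−8 − 2)/5 = −2.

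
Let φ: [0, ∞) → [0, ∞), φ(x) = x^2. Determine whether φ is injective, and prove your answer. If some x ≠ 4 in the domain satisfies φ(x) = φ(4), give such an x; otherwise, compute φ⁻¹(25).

On [0, ∞), x ↦ x^2 is strictly increasing, so φ(x_1) = φ(x_2) forces x_1 = x_2. Therefore φ is injective.
Since x ↦ x^2 is strictly increasing on [0, ∞), it is injective there, so no x ≠ 4 in the domain has φ(x) = φ(4). We therefore compute φ⁻¹(25) = 25^{1/2} = 5 (indeed 5^2 = 25).

5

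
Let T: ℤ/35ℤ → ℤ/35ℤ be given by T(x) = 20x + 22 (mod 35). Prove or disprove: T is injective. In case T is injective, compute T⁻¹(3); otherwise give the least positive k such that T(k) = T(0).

7

We have gcd(20, 35) = 5 > 1. Taking u = 0 and v = 7: T(0) = 22 and T(7) = 20·7 + 22 = 162 ≡ 22 (mod 35).
So T(0) = T(7) while 0 ≠ 7, therefore T is not injective.
Since T is not injective, we find the least positive k with T(k) = T(0): this means 20k ≡ 0 (mod 35), i.e. 35 ∣ 20k. Since gcd(20, 35) = 5, dividing through by 5 this holds exactly when 7 ∣ 4k, and as gcd(4, 7) = 1, exactly when 7 ∣ k.
The smallest positive such k is 7.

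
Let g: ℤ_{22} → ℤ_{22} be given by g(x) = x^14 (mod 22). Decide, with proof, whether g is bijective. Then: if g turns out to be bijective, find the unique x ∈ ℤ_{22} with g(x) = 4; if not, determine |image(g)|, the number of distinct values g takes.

g(10): Repeated squaring mod 22: 10^1 ≡ 10, 10^2 ≡ 10² = 100 ≡ 12, 10^4 ≡ 12² = 144 ≡ 12, 10^8 ≡ 12² = 144 ≡ 12. Since 14 = 8 + 4 + 2, 10^14 ≡ 12·12·12: 12·12 = 144 ≡ 12, then 12·12 = 144 ≡ 12. So 10^14 ≡ 12 (mod 22).
g(12): Repeated squaring mod 22: 12^1 ≡ 12, 12^2 ≡ 12² = 144 ≡ 12, 12^4 ≡ 12² = 144 ≡ 12, 12^8 ≡ 12² = 144 ≡ 12. Since 14 = 8 + 4 + 2, 12^14 ≡ 12·12·12: 12·12 = 144 ≡ 12, then 12·12 = 144 ≡ 12. So 12^14 ≡ 12 (mod 22).
So g(10) = g(12) = 12 while 10 ≠ 12, thus g is not injective, hence not bijective.
Since g is not bijective, we determine |image(g)|. Computing x^14 mod 22 for each x (by repeated squaring, reducing mod 22 at every step), the values g(0), g(1), …, g(21) are: 0, 1, 16, 15, 14, 9, 20, 3, 4, 5, 12, 11, 12, 5, 4, 3, 20, 9, 14, 15, 16, 1.
The distinct values are {0, 1, 3, 4, 5, 9, 11, 12, 14, 15, 16, 20}; there are 12 of them.

12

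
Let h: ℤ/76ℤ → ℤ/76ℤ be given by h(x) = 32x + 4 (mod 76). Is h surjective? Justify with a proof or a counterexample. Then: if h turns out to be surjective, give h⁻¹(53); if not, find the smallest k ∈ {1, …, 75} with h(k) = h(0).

Since gcd(32, 76) = 4, we have 32x ≡ 0 (mod 4) for all x, so h(x) ≡ 0 (mod 4).
But 1 ≢ 0 (mod 4), so 1 ∈ ℤ/76ℤ has no preimage. Hence h is not surjective.
Since h is not surjective, we find the least positive k with h(k) = h(0): this means 32k ≡ 0 (mod 76), i.e. 76 ∣ 32k. Since gcd(32, 76) = 4, dividing through by 4 this holds exactly when 19 ∣ 8k, and as gcd(8, 19) = 1, exactly when 19 ∣ k.
The smallest positive such k is 19.

19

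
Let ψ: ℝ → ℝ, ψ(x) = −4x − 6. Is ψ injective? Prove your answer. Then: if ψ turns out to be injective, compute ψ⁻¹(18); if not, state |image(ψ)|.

-6

Suppose ψ(x_1) = ψ(x_2). Then −4x_1 − 6 = −4x_2 − 6, therefore −4x_1 = −4x_2, hence x_1 = x_2.
Thus ψ is injective.
Since ψ is injective, we compute ψ⁻¹(18) = (18 + 6)/(−4) = −6.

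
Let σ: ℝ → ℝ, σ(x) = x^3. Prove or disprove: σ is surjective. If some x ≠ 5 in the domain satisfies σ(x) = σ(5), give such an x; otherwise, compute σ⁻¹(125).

For any y ∈ ℝ, x = y^{1/3} ∈ ℝ gives σ(x) = y, so σ is surjective.
Since x ↦ x^3 is strictly increasing on ℝ, it is injective there, so no x ≠ 5 in the domain has σ(x) = σ(5). We therefore compute σ⁻¹(125) = 125^{1/3} = 5 (indeed 5^3 = 125).

5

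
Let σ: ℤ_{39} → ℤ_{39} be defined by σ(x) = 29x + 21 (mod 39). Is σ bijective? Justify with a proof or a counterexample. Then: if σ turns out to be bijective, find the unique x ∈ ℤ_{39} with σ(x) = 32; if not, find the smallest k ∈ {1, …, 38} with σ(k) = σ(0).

Suppose σ(a) = σ(b) in ℤ_{39}. Then 29a + 21 ≡ 29b + 21 (mod 39), thus 29(a − b) ≡ 0 (mod 39).
Since gcd(29, 39) = 1, 29 is invertible modulo 39, therefore a − b ≡ 0 (mod 39), i.e. a = b.
We now compute 29⁻¹ mod 39 explicitly. Euclid's algorithm: 39 = 1·29 + 10, 29 = 2·10 + 9, 10 = 1·9 + 1; back-substituting gives 1 = 35·29 − 26·39, so 29⁻¹ ≡ 35 (mod 39).
Then y ↦ 35(y − 21) is a two-sided inverse to σ, so every y ∈ ℤ_{39} has a preimage.
Therefore σ is bijective.
Since σ is bijective, we compute σ⁻¹(32): solve 29x + 21 ≡ 32 (mod 39), i.e. 29x ≡ 11 (mod 39).
Multiplying by 29⁻¹ = 35 gives x ≡ 35·11 = 385 = 9·39 + 34 ≡ 34 (mod 39).
Check: σ(34) = 29·34 + 21 = 1007 = 25·39 + 32 ≡ 32 (mod 39).

34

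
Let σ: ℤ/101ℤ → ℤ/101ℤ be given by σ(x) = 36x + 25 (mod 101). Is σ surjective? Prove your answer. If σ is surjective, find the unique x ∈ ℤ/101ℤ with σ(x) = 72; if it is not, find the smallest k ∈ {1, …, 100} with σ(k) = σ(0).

49

Recall that surjectivity means every element of the codomain has a preimage under σ.
Since gcd(36, 101) = 1, 36 is invertible modulo 101. Euclid's algorithm: 101 = 2·36 + 29, 36 = 1·29 + 7, 29 = 4·7 + 1; back-substituting gives 1 = 87·36 − 31·101, so 36⁻¹ ≡ 87 (mod 101).
For any y ∈ ℤ/101ℤ, x = 87(y − 25) mod 101 satisfies σ(x) = 36·87(y − 25) + 25 ≡ y (since 36·87 ≡ 1 mod 101). So every y has a preimage.
Hence σ is surjective.
Since σ is surjective, we find σ⁻¹(72): we need 36x ≡ 72 − 25 ≡ 47 (mod 101). Using 36⁻¹ = 87: x ≡ 87·47 = 4089 = 40·101 + 49, so x = 49.
Check: σ(49) = 36·49 + 25 = 1789 = 17·101 + 72 ≡ 72 (mod 101).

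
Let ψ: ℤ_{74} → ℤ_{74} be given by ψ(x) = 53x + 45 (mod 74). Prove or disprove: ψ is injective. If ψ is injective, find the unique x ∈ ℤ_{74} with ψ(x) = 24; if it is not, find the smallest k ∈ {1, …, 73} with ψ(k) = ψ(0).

1

Suppose ψ(x_1) = ψ(x_2) in ℤ_{74}. Then 53x_1 + 45 ≡ 53x_2 + 45 (mod 74), therefore 53(x_1 − x_2) ≡ 0 (mod 74).
Since gcd(53, 74) = 1, 53 is invertible modulo 74, thus x_1 − x_2 ≡ 0 (mod 74), i.e. x_1 = x_2.
Therefore ψ is injective.
We now compute 53⁻¹ mod 74 explicitly. Euclid's algorithm: 74 = 1·53 + 21, 53 = 2·21 + 11, 21 = 1·11 + 10, 11 = 1·10 + 1; back-substituting gives 1 = 7·53 − 5·74, so 53⁻¹ ≡ 7 (mod 74).
Since ψ is injective, we find ψ⁻¹(24): we need 53x ≡ 24 − 45 ≡ 53 (mod 74). Using 53⁻¹ = 7: x ≡ 7·53 = 371 = 5·74 + 1, so x = 1.
Check: ψ(1) = 53·1 + 45 = 98 = 1·74 + 24 ≡ 24 (mod 74).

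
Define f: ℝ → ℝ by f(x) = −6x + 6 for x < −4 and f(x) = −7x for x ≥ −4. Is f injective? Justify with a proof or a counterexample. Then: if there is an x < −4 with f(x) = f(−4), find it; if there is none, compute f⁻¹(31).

Both pieces are strictly decreasing (slopes −6 and −7), so each is injective on its own interval.
The left piece maps (−∞, −4) onto (30, ∞); the right piece maps [−4, ∞) onto (−∞, 28].
These images are disjoint, so no value is attained by both pieces. Hence f is injective.
Because the two images are disjoint, no x < −4 has f(x) = f(−4), so we compute f⁻¹(31): 31 lies in (30, ∞), so solve −6x + 6 = 31: x = (31 − 6)/(−6) = −25/6.

-25/6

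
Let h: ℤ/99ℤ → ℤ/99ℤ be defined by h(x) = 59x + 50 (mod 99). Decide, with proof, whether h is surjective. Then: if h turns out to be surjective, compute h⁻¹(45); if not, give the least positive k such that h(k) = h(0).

62

Since gcd(59, 99) = 1, 59 is invertible modulo 99. Euclid's algorithm: 99 = 1·59 + 40, 59 = 1·40 + 19, 40 = 2·19 + 2, 19 = 9·2 + 1; back-substituting gives 1 = 47·59 − 28·99, so 59⁻¹ ≡ 47 (mod 99).
Then y ↦ 47(y − 50) is a two-sided inverse to h, so every y ∈ ℤ/99ℤ has a preimage.
Thus h is surjective.
Since h is surjective, we compute h⁻¹(45): solve 59x + 50 ≡ 45 (mod 99), i.e. 59x ≡ 94 (mod 99).
Multiplying by 59⁻¹ = 47 gives x ≡ 47·94 = 4418 = 44·99 + 62 ≡ 62 (mod 99).
Check: h(62) = 59·62 + 50 = 3708 = 37·99 + 45 ≡ 45 (mod 99).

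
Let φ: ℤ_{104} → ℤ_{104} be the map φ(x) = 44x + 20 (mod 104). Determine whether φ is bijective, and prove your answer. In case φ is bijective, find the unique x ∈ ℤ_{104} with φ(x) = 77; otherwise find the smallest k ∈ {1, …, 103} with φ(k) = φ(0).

26

We have gcd(44, 104) = 4 > 1. Taking x_1 = 0 and x_2 = 26: φ(0) = 20 and φ(26) = 44·26 + 20 = 1164 ≡ 20 (mod 104).
So φ(0) = φ(26) while 0 ≠ 26, thus φ is not injective, hence not bijective.
Since φ is not bijective, we find the least positive k with φ(k) = φ(0): this means 44k ≡ 0 (mod 104), i.e. 104 ∣ 44k. Since gcd(44, 104) = 4, dividing through by 4 this holds exactly when 26 ∣ 11k, and as gcd(11, 26) = 1, exactly when 26 ∣ k.
The smallest positive such k is 26.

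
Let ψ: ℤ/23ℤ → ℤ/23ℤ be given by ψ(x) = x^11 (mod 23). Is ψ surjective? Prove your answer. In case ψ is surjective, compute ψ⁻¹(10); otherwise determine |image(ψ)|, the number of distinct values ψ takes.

ψ(1) = 1^11 = 1.
ψ(2): Repeated squaring mod 23: 2^1 ≡ 2, 2^2 ≡ 2² = 4, 2^4 ≡ 4² = 16, 2^8 ≡ 16² = 256 ≡ 3. Since 11 = 8 + 2 + 1, 2^11 ≡ 3·4·2: 3·4 = 12, then 12·2 = 24 ≡ 1. So 2^11 ≡ 1 (mod 23).
So ψ(1) = ψ(2) = 1 while 1 ≠ 2, thus ψ is not injective.
A non-injective map from the 23-element set ℤ/23ℤ to itself takes at most 22 distinct values, so it cannot be surjective. Hence ψ is not surjective.
Since ψ is not surjective, we determine |image(ψ)|. Computing x^11 mod 23 for each x (by repeated squaring, reducing mod 23 at every step), the values ψ(0), ψ(1), …, ψ(22) are: 0, 1, 1, 1, 1, 22, 1, 22, 1, 1, 22, 22, 1, 1, 22, 22, 1, 22, 1, 22, 22, 22, 22.
The distinct values are {0, 1, 22}; there are 3 of them.

3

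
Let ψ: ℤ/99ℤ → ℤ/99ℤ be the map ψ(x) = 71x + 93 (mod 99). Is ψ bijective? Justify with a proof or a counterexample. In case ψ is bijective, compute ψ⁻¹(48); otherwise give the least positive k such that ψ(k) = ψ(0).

By definition, injectivity means: for all a, b in the domain, ψ(a) = ψ(b) implies a = b.
Suppose ψ(a) = ψ(b) in ℤ/99ℤ. Then 71a + 93 ≡ 71b + 93 (mod 99), so 71(a − b) ≡ 0 (mod 99).
Since gcd(71, 99) = 1, 71 is invertible modulo 99, thus a − b ≡ 0 (mod 99), i.e. a = b.
We now compute 71⁻¹ mod 99 explicitly. Euclid's algorithm: 99 = 1·71 + 28, 71 = 2·28 + 15, 28 = 1·15 + 13, 15 = 1·13 + 2, 13 = 6·2 + 1; back-substituting gives 1 = 53·71 − 38·99, so 71⁻¹ ≡ 53 (mod 99).
Then y ↦ 53(y − 93) is a two-sided inverse to ψ, so every y ∈ ℤ/99ℤ has a preimage.
Therefore ψ is bijective.
Since ψ is bijective, we compute ψ⁻¹(48): solve 71x + 93 ≡ 48 (mod 99), i.e. 71x ≡ 54 (mod 99).
Multiplying by 71⁻¹ = 53 gives x ≡ 53·54 = 2862 = 28·99 + 90 ≡ 90 (mod 99).
Check: ψ(90) = 71·90 + 93 = 6483 = 65·99 + 48 ≡ 48 (mod 99).

90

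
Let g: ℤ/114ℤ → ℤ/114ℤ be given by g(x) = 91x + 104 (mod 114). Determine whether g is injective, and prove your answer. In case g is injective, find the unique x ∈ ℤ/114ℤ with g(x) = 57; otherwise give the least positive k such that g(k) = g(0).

Recall: injectivity means: for all u, v in the domain, g(u) = g(v) implies u = v.
If g(u) = g(v), then 91u ≡ 91v (mod 114). Because gcd(91, 114) = 1, we may cancel 91 to get u ≡ v (mod 114).
Therefore g is injective.
We now compute 91⁻¹ mod 114 explicitly. Euclid's algorithm: 114 = 1·91 + 23, 91 = 3·23 + 22, 23 = 1·22 + 1; back-substituting gives 1 = 109·91 − 87·114, so 91⁻¹ ≡ 109 (mod 114).
Since g is injective, we compute g⁻¹(57): solve 91x + 104 ≡ 57 (mod 114), i.e. 91x ≡ 67 (mod 114).
Multiplying by 91⁻¹ = 109 gives x ≡ 109·67 = 7303 = 64·114 + 7 ≡ 7 (mod 114).
Check: g(7) = 91·7 + 104 = 741 = 6·114 + 57 ≡ 57 (mod 114).

7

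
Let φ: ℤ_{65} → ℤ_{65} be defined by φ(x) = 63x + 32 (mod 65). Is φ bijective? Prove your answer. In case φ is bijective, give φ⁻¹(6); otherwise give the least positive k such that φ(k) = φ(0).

Suppose φ(x_1) = φ(x_2) in ℤ_{65}. Then 63x_1 + 32 ≡ 63x_2 + 32 (mod 65), thus 63(x_1 − x_2) ≡ 0 (mod 65).
Since gcd(63, 65) = 1, 63 is invertible modulo 65, thus x_1 − x_2 ≡ 0 (mod 65), i.e. x_1 = x_2.
We now compute 63⁻¹ mod 65 explicitly. Euclid's algorithm: 65 = 1·63 + 2, 63 = 31·2 + 1; back-substituting gives 1 = 32·63 − 31·65, so 63⁻¹ ≡ 32 (mod 65).
For any y ∈ ℤ_{65}, x = 32(y − 32) mod 65 satisfies φ(x) = 63·32(y − 32) + 32 ≡ y (since 63·32 ≡ 1 mod 65). So every y has a preimage.
Hence φ is bijective.
Since φ is bijective, we find φ⁻¹(6): we need 63x ≡ 6 − 32 ≡ 39 (mod 65). Using 63⁻¹ = 32: x ≡ 32·39 = 1248 = 19·65 + 13, so x = 13.
Check: φ(13) = 63·13 + 32 = 851 = 13·65 + 6 ≡ 6 (mod 65).

13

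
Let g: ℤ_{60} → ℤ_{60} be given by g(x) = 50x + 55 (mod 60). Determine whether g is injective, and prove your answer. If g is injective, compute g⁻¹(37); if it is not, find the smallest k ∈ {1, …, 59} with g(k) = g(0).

We have gcd(50, 60) = 10 > 1. Taking u = 0 and v = 6: g(0) = 55 and g(6) = 50·6 + 55 = 355 ≡ 55 (mod 60).
So g(0) = g(6) while 0 ≠ 6, thus g is not injective.
Since g is not injective, we find the least positive k with g(k) = g(0): this means 50k ≡ 0 (mod 60), i.e. 60 ∣ 50k. Since gcd(50, 60) = 10, dividing through by 10 this holds exactly when 6 ∣ 5k, and as gcd(5, 6) = 1, exactly when 6 ∣ k.
The smallest positive such k is 6.

6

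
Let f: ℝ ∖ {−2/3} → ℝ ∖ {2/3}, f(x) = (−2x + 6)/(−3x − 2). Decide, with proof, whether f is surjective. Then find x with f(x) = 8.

-1

For any y ≠ 2/3, solving y(−3x − 2) = −2x + 6 for x gives a well-defined x ≠ −2/3. So f is surjective.
Solving f(x) = 8: cross-multiplying gives −2x + 6 = 8(−3x − 2), which rearranges to 22x = −22, so x = −1.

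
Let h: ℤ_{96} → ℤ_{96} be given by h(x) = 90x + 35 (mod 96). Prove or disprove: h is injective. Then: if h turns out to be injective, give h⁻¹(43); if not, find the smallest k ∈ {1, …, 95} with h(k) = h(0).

16

We have gcd(90, 96) = 6 > 1. Taking x_1 = 0 and x_2 = 16: h(0) = 35 and h(16) = 90·16 + 35 = 1475 ≡ 35 (mod 96).
So h(0) = h(16) while 0 ≠ 16, so h is not injective.
Since h is not injective, we find the least positive k with h(k) = h(0): this means 90k ≡ 0 (mod 96), i.e. 96 ∣ 90k. Since gcd(90, 96) = 6, dividing through by 6 this holds exactly when 16 ∣ 15k, and as gcd(15, 16) = 1, exactly when 16 ∣ k.
The smallest positive such k is 16.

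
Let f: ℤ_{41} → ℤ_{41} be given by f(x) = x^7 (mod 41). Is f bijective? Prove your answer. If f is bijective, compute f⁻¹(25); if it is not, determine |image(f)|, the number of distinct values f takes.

Since 41 is prime, the nonzero elements of ℤ_{41} form a cyclic group of order 40.
As gcd(7, 40) = 1, raising to the 7th power is a bijection on this group: if a^7 ≡ b^7 then (ab^{−1})^7 = 1, and the only element of order dividing gcd(7, 40) = 1 is 1, so a = b.
With f(0) = 0 this makes f injective on all of ℤ_{41}, hence bijective (finite equal-size domain and codomain). In particular f is bijective.
Since f is bijective, we find the preimage of 25. The inverse of x ↦ x^7 on (ℤ_{41})^× is x ↦ x^23, because 7·23 = 161 = 4·40 + 1 ≡ 1 (mod 40) and x^{40} = 1 for x ≠ 0 (Fermat). So f⁻¹(25) = 25^23 mod 41.
Repeated squaring mod 41: 25^1 ≡ 25, 25^2 ≡ 25² = 625 ≡ 10, 25^4 ≡ 10² = 100 ≡ 18, 25^8 ≡ 18² = 324 ≡ 37, 25^16 ≡ 37² = 1369 ≡ 16. Since 23 = 16 + 4 + 2 + 1, 25^23 ≡ 16·18·10·25: 16·18 = 288 ≡ 1, then 1·10 = 10, then 10·25 = 250 ≡ 4. So 25^23 ≡ 4 (mod 41).
Hence f⁻¹(25) = 4.

4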